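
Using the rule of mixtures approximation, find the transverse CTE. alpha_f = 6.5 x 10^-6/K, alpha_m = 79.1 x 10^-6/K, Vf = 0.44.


alpha_2 = alpha_f*Vf + alpha_m*(1-Vf) = 6.5*0.44 + 79.1*0.56 = 47.2 x 10^-6/K

47.2 x 10^-6/K


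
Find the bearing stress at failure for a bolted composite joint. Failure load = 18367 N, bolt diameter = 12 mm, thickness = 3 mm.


sigma_br = F/(d*h) = 18367/(12*3) = 510.2 MPa

510.2 MPa


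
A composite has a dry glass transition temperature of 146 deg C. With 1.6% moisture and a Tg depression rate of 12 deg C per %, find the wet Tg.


Tg_wet = Tg_dry - k*moisture = 146 - 12*1.6 = 126.8 deg C

126.8 deg C


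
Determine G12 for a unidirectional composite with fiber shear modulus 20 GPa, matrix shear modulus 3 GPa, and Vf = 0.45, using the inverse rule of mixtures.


1/G12 = Vf/Gf + (1-Vf)/Gm = 0.45/20 + 0.55/3
G12 = 4.86 GPa

4.86 GPa


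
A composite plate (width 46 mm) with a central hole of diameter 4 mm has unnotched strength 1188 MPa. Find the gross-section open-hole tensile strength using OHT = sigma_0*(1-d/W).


OHT = sigma_0*(1-d/W) = 1188*(1-4/46) = 1084.7 MPa

1084.7 MPa


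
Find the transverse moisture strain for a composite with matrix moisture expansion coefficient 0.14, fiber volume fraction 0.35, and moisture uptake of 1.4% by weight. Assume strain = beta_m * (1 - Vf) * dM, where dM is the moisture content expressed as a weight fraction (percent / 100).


dM = 1.4/100 = 0.014
strain = beta_m * (1-Vf) * dM = 0.14 * 0.65 * 0.014 = 0.001274

0.001274


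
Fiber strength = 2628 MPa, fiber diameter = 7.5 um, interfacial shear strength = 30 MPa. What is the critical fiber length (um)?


Lc = sigma_f * d / (2 * tau_i) = 2628 * 7.5 / (2 * 30) = 328.5 um

328.5 um


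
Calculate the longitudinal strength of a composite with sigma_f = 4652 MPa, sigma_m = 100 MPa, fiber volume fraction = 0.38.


sigma_1 = sigma_f*Vf + sigma_m*(1-Vf) = 4652*0.38 + 100*0.62 = 1829.8 MPa

1829.8 MPa


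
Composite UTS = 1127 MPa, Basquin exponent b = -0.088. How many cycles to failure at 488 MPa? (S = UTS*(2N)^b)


N = 0.5 * (S/UTS)^(1/b) = 0.5 * (488/1127)^(1/-0.088) = 6756.1354 cycles

6756.1354 cycles


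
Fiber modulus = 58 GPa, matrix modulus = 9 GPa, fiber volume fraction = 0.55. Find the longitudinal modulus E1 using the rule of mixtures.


E1 = Ef*Vf + Em*(1-Vf) = 58*0.55 + 9*0.45 = 35.95 GPa

35.95 GPa


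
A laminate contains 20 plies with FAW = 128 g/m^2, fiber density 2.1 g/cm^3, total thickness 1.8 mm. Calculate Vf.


Vf = n * FAW / (rho_f * h * 1000) = 20 * 128 / (2.1 * 1.8 * 1000) = 0.6772

0.6772


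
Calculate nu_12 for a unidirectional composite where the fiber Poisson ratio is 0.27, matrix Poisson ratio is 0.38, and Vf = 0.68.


nu_12 = nu_f*Vf + nu_m*(1-Vf) = 0.27*0.68 + 0.38*0.32 = 0.3052

0.3052


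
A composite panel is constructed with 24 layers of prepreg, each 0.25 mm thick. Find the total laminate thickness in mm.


h = n * t_ply = 24 * 0.25 = 6.0 mm

6.0 mm


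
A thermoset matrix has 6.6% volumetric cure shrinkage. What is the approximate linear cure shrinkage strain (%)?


Linear shrinkage ≈ vol_shrink/3 = 6.6/3 = 2.2%

2.2%


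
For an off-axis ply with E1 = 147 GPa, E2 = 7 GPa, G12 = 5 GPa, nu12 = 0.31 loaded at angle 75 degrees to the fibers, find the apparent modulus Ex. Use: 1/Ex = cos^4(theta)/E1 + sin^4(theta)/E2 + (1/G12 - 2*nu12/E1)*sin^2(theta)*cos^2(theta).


cos^4(75) = 0.004487, sin^4(75) = 0.870513, sin^2(75)*cos^2(75) = 0.0625
1/G12 - 2*nu12/E1 = 1/5 - 2*0.31/147 = 0.195782 GPa^-1
1/Ex = 0.004487/147 + 0.870513/7 + 0.195782*0.0625 = 0.1366259 GPa^-1
Ex = 7.32 GPa

7.32 GPa


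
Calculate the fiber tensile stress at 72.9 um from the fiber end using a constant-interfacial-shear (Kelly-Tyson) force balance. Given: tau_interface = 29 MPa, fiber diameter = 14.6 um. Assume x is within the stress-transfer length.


Force balance: sigma_f * (pi*d^2/4) = tau * (pi*d) * x  ->  sigma_f = 4 * tau * x / d
sigma_f = 4 * 29 * 72.9 / 14.6 = 579.2 MPa

579.2 MPa


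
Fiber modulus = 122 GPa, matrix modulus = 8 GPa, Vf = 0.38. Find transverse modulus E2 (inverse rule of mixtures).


1/E2 = Vf/Ef + (1-Vf)/Em = 0.38/122 + 0.62/8
E2 = 12.4 GPa

12.4 GPa


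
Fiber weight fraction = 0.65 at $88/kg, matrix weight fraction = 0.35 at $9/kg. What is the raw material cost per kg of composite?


Cost = cost_f*Wf + cost_m*Wm = 88*0.65 + 9*0.35 = $60.35/kg

$60.35/kg


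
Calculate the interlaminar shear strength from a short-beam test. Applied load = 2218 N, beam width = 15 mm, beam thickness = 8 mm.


ILSS = 3F/(4bh) = 3*2218/(4*15*8) = 13.86 MPa

13.86 MPa


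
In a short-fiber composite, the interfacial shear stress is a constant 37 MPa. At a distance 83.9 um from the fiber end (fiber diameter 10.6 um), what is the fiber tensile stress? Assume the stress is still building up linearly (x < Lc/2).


Force balance: sigma_f * (pi*d^2/4) = tau * (pi*d) * x  ->  sigma_f = 4 * tau * x / d
sigma_f = 4 * 37 * 83.9 / 10.6 = 1171.4 MPa

1171.4 MPa


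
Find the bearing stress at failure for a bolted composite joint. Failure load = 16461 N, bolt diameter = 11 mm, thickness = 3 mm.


sigma_br = F/(d*h) = 16461/(11*3) = 498.8 MPa

498.8 MPa


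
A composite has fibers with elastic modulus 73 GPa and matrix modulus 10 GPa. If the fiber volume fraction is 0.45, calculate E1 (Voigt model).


E1 = Ef*Vf + Em*(1-Vf) = 73*0.45 + 10*0.55 = 38.35 GPa

38.35 GPa


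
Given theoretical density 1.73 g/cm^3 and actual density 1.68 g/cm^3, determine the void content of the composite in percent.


Void% = (rho_theo - rho_actual)/rho_theo * 100 = (1.73 - 1.68)/1.73 * 100 = 2.89%

2.89%


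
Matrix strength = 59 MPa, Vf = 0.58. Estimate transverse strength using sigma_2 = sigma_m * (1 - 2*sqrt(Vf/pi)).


factor = 1 - 2*sqrt(0.58/pi) = 0.1407
sigma_2 = 59 * 0.1407 = 8.3 MPa

8.3 MPa


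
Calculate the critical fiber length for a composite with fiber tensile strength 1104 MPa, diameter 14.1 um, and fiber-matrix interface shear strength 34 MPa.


Lc = sigma_f * d / (2 * tau_i) = 1104 * 14.1 / (2 * 34) = 228.9 um

228.9 um


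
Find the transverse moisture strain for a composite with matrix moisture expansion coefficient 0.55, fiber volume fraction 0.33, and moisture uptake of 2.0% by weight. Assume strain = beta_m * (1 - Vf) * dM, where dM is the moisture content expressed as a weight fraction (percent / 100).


dM = 2.0/100 = 0.02
strain = beta_m * (1-Vf) * dM = 0.55 * 0.67 * 0.02 = 0.00737

0.00737


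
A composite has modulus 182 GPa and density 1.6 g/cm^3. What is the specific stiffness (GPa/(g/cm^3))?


Specific stiffness = E/rho = 182/1.6 = 113.8 GPa/(g/cm^3)

113.8 GPa/(g/cm^3)


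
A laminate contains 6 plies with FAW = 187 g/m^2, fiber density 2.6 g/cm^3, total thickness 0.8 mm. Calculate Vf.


Vf = n * FAW / (rho_f * h * 1000) = 6 * 187 / (2.6 * 0.8 * 1000) = 0.5394

0.5394


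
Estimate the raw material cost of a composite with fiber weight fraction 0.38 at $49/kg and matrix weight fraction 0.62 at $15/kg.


Cost = cost_f*Wf + cost_m*Wm = 49*0.38 + 15*0.62 = $27.92/kg

$27.92/kg


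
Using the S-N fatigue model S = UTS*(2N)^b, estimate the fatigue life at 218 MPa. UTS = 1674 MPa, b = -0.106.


N = 0.5 * (S/UTS)^(1/b) = 0.5 * (218/1674)^(1/-0.106) = 1.1242e+08 cycles

1.1242e+08 cycles


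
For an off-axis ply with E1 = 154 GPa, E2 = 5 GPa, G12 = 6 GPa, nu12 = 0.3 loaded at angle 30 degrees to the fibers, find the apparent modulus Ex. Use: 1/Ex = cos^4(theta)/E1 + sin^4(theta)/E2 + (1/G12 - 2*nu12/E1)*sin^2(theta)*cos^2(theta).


cos^4(30) = 0.5625, sin^4(30) = 0.0625, sin^2(30)*cos^2(30) = 0.1875
1/G12 - 2*nu12/E1 = 1/6 - 2*0.3/154 = 0.162771 GPa^-1
1/Ex = 0.5625/154 + 0.0625/5 + 0.162771*0.1875 = 0.0466721 GPa^-1
Ex = 21.43 GPa

21.43 GPa


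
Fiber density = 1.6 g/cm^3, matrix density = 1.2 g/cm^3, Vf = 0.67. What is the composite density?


rho_c = rho_f*Vf + rho_m*(1-Vf) = 1.6*0.67 + 1.2*0.33 = 1.468 g/cm^3

1.468 g/cm^3


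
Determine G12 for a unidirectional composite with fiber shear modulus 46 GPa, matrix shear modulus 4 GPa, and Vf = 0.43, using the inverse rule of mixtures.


1/G12 = Vf/Gf + (1-Vf)/Gm = 0.43/46 + 0.57/4
G12 = 6.59 GPa

6.59 GPa


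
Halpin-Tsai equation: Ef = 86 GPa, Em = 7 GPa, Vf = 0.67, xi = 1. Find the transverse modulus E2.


eta = (Ef/Em - 1)/(Ef/Em + xi) = (12.2857 - 1)/(12.2857 + 1) = 0.8495
E2 = Em*(1+xi*eta*Vf)/(1-eta*Vf) = 25.49 GPa

25.49 GPa


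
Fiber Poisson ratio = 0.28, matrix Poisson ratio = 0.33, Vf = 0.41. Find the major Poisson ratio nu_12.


nu_12 = nu_f*Vf + nu_m*(1-Vf) = 0.28*0.41 + 0.33*0.59 = 0.3095

0.3095


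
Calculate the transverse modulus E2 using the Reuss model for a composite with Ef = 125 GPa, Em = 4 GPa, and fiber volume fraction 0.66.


1/E2 = Vf/Ef + (1-Vf)/Em = 0.66/125 + 0.34/4
E2 = 11.08 GPa

11.08 GPa


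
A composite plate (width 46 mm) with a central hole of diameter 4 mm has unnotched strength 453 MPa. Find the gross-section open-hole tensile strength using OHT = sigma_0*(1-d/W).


OHT = sigma_0*(1-d/W) = 453*(1-4/46) = 413.6 MPa

413.6 MPa


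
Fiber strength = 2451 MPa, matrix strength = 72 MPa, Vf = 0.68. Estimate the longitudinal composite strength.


sigma_1 = sigma_f*Vf + sigma_m*(1-Vf) = 2451*0.68 + 72*0.32 = 1689.7 MPa

1689.7 MPa


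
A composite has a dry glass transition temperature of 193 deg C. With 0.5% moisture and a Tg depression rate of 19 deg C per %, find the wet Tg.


Tg_wet = Tg_dry - k*moisture = 193 - 19*0.5 = 183.5 deg C

183.5 deg C


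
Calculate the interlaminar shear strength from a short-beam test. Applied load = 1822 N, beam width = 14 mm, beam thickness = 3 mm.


ILSS = 3F/(4bh) = 3*1822/(4*14*3) = 32.54 MPa

32.54 MPa


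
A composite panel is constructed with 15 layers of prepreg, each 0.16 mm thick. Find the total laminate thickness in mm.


h = n * t_ply = 15 * 0.16 = 2.4 mm

2.4 mm


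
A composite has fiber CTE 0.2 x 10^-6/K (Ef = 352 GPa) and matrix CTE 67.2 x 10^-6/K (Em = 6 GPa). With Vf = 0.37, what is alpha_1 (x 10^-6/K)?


E1 = Ef*Vf + Em*(1-Vf) = 134.02
alpha_1 = (alpha_f*Ef*Vf + alpha_m*Em*(1-Vf))/E1 = 2.09 x 10^-6/K

2.09 x 10^-6/K


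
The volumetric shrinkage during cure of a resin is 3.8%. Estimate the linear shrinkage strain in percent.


Linear shrinkage ≈ vol_shrink/3 = 3.8/3 = 1.267%

1.267%


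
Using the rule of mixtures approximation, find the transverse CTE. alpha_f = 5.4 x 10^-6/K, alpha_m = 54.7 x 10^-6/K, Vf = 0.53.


alpha_2 = alpha_f*Vf + alpha_m*(1-Vf) = 5.4*0.53 + 54.7*0.47 = 28.6 x 10^-6/K

28.6 x 10^-6/K


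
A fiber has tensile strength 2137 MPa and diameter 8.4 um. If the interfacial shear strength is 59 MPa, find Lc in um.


Lc = sigma_f * d / (2 * tau_i) = 2137 * 8.4 / (2 * 59) = 152.1 um

152.1 um


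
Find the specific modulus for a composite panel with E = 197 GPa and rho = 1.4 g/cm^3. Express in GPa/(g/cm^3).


Specific stiffness = E/rho = 197/1.4 = 140.7 GPa/(g/cm^3)

140.7 GPa/(g/cm^3)


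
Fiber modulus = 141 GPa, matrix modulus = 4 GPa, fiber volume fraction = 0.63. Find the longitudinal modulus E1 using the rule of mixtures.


E1 = Ef*Vf + Em*(1-Vf) = 141*0.63 + 4*0.37 = 90.31 GPa

90.31 GPa


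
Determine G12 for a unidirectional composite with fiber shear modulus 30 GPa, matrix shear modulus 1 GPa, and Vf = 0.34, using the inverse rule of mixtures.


1/G12 = Vf/Gf + (1-Vf)/Gm = 0.34/30 + 0.66/1
G12 = 1.49 GPa

1.49 GPa


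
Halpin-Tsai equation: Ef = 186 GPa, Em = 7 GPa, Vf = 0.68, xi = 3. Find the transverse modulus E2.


eta = (Ef/Em - 1)/(Ef/Em + xi) = (26.5714 - 1)/(26.5714 + 3) = 0.8647
E2 = Em*(1+xi*eta*Vf)/(1-eta*Vf) = 46.96 GPa

46.96 GPa


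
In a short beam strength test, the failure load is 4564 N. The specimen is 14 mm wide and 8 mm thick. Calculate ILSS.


ILSS = 3F/(4bh) = 3*4564/(4*14*8) = 30.56 MPa

30.56 MPa


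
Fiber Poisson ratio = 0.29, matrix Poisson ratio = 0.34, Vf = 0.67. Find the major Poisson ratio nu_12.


nu_12 = nu_f*Vf + nu_m*(1-Vf) = 0.29*0.67 + 0.34*0.33 = 0.3065

0.3065


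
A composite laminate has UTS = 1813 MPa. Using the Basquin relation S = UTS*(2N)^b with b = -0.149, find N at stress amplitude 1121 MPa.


N = 0.5 * (S/UTS)^(1/b) = 0.5 * (1121/1813)^(1/-0.149) = 12.5968 cycles

12.5968 cycles


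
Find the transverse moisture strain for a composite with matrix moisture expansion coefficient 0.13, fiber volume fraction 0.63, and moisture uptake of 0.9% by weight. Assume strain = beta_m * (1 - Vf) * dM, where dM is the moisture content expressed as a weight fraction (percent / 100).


dM = 0.9/100 = 0.009
strain = beta_m * (1-Vf) * dM = 0.13 * 0.37 * 0.009 = 0.0004329

0.0004329


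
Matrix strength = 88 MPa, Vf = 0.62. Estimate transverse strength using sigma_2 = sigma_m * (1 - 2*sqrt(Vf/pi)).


factor = 1 - 2*sqrt(0.62/pi) = 0.1115
sigma_2 = 88 * 0.1115 = 9.81 MPa

9.81 MPa


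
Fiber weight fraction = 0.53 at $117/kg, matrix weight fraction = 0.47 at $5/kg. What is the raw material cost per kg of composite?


Cost = cost_f*Wf + cost_m*Wm = 117*0.53 + 5*0.47 = $64.36/kg

$64.36/kg


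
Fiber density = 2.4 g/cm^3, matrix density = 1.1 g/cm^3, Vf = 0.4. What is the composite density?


rho_c = rho_f*Vf + rho_m*(1-Vf) = 2.4*0.4 + 1.1*0.6 = 1.62 g/cm^3

1.62 g/cm^3


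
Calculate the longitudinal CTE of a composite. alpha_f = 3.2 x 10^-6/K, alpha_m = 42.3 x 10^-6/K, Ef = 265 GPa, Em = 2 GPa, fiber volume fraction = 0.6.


E1 = Ef*Vf + Em*(1-Vf) = 159.8
alpha_1 = (alpha_f*Ef*Vf + alpha_m*Em*(1-Vf))/E1 = 3.4 x 10^-6/K

3.4 x 10^-6/K


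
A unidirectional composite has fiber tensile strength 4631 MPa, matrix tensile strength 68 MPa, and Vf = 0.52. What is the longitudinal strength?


sigma_1 = sigma_f*Vf + sigma_m*(1-Vf) = 4631*0.52 + 68*0.48 = 2440.8 MPa

2440.8 MPa


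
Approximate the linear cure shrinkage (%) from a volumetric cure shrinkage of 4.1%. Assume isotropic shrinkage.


Linear shrinkage ≈ vol_shrink/3 = 4.1/3 = 1.367%

1.367%


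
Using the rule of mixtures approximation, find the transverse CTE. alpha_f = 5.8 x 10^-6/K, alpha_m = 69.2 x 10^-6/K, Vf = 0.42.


alpha_2 = alpha_f*Vf + alpha_m*(1-Vf) = 5.8*0.42 + 69.2*0.58 = 42.6 x 10^-6/K

42.6 x 10^-6/K


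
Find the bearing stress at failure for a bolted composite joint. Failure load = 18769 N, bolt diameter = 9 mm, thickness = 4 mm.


sigma_br = F/(d*h) = 18769/(9*4) = 521.4 MPa

521.4 MPa


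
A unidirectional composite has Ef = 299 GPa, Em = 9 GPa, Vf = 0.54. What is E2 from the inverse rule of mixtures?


1/E2 = Vf/Ef + (1-Vf)/Em = 0.54/299 + 0.46/9
E2 = 18.9 GPa

18.9 GPa


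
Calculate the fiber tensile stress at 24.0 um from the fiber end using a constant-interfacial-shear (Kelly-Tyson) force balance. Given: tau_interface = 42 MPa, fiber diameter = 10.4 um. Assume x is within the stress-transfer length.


Force balance: sigma_f * (pi*d^2/4) = tau * (pi*d) * x  ->  sigma_f = 4 * tau * x / d
sigma_f = 4 * 42 * 24.0 / 10.4 = 387.7 MPa

387.7 MPa


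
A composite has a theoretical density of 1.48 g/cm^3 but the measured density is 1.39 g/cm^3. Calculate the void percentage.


Void% = (rho_theo - rho_actual)/rho_theo * 100 = (1.48 - 1.39)/1.48 * 100 = 6.08%

6.08%


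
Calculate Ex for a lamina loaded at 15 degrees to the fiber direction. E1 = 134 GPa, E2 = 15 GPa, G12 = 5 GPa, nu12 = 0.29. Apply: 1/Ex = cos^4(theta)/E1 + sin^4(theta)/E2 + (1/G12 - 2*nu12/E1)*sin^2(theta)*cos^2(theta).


cos^4(15) = 0.870513, sin^4(15) = 0.004487, sin^2(15)*cos^2(15) = 0.0625
1/G12 - 2*nu12/E1 = 1/5 - 2*0.29/134 = 0.195672 GPa^-1
1/Ex = 0.870513/134 + 0.004487/15 + 0.195672*0.0625 = 0.019025 GPa^-1
Ex = 52.56 GPa

52.56 GPa


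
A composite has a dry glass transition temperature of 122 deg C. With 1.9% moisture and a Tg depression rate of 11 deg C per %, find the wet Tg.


Tg_wet = Tg_dry - k*moisture = 122 - 11*1.9 = 101.1 deg C

101.1 deg C


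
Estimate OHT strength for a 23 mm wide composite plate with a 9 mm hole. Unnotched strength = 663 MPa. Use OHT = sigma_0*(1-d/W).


OHT = sigma_0*(1-d/W) = 663*(1-9/23) = 403.6 MPa

403.6 MPa


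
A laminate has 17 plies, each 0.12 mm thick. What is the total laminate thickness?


h = n * t_ply = 17 * 0.12 = 2.04 mm

2.04 mm


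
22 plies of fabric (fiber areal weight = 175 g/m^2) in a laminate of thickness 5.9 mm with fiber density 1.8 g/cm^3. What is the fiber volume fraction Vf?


Vf = n * FAW / (rho_f * h * 1000) = 22 * 175 / (1.8 * 5.9 * 1000) = 0.3625

0.3625


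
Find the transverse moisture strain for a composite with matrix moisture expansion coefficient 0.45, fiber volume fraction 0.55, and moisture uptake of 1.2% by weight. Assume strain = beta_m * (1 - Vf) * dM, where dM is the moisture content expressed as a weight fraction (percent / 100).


dM = 1.2/100 = 0.012
strain = beta_m * (1-Vf) * dM = 0.45 * 0.45 * 0.012 = 0.00243

0.00243


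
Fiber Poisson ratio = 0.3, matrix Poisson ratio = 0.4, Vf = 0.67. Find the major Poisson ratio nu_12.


nu_12 = nu_f*Vf + nu_m*(1-Vf) = 0.3*0.67 + 0.4*0.33 = 0.333

0.333


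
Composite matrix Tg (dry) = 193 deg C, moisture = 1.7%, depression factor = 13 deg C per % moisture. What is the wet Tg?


Tg_wet = Tg_dry - k*moisture = 193 - 13*1.7 = 170.9 deg C

170.9 deg C


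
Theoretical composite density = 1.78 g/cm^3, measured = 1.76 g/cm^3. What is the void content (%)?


Void% = (rho_theo - rho_actual)/rho_theo * 100 = (1.78 - 1.76)/1.78 * 100 = 1.12%

1.12%


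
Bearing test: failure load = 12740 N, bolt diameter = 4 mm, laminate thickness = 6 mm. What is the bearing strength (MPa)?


sigma_br = F/(d*h) = 12740/(4*6) = 530.8 MPa

530.8 MPa


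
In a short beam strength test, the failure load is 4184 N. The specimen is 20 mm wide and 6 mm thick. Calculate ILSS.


ILSS = 3F/(4bh) = 3*4184/(4*20*6) = 26.15 MPa

26.15 MPa


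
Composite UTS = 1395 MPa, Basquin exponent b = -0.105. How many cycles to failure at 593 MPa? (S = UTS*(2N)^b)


N = 0.5 * (S/UTS)^(1/b) = 0.5 * (593/1395)^(1/-0.105) = 1726.8360 cycles

1726.8360 cycles


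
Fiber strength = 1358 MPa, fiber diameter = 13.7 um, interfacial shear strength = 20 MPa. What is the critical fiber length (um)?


Lc = sigma_f * d / (2 * tau_i) = 1358 * 13.7 / (2 * 20) = 465.1 um

465.1 um


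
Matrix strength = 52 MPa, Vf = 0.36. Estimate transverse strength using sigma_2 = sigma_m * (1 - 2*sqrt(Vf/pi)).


factor = 1 - 2*sqrt(0.36/pi) = 0.323
sigma_2 = 52 * 0.323 = 16.79 MPa

16.79 MPa


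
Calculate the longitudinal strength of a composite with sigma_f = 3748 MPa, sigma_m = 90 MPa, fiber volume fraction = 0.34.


sigma_1 = sigma_f*Vf + sigma_m*(1-Vf) = 3748*0.34 + 90*0.66 = 1333.7 MPa

1333.7 MPa


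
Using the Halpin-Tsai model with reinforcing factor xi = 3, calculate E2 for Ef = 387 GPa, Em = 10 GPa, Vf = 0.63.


eta = (Ef/Em - 1)/(Ef/Em + xi) = (38.7 - 1)/(38.7 + 3) = 0.9041
E2 = Em*(1+xi*eta*Vf)/(1-eta*Vf) = 62.93 GPa

62.93 GPa


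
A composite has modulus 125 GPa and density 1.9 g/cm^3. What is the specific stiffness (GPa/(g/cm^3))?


Specific stiffness = E/rho = 125/1.9 = 65.8 GPa/(g/cm^3)

65.8 GPa/(g/cm^3)


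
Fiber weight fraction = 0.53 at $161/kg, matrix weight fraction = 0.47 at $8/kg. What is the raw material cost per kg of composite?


Cost = cost_f*Wf + cost_m*Wm = 161*0.53 + 8*0.47 = $89.09/kg

$89.09/kg


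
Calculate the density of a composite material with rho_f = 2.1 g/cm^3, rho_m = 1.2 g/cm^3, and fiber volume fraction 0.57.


rho_c = rho_f*Vf + rho_m*(1-Vf) = 2.1*0.57 + 1.2*0.43 = 1.713 g/cm^3

1.713 g/cm^3


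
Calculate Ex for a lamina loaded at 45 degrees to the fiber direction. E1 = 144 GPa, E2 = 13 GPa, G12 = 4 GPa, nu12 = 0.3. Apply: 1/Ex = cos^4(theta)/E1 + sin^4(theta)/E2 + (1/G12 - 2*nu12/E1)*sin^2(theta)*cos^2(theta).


cos^4(45) = 0.25, sin^4(45) = 0.25, sin^2(45)*cos^2(45) = 0.25
1/G12 - 2*nu12/E1 = 1/4 - 2*0.3/144 = 0.245833 GPa^-1
1/Ex = 0.25/144 + 0.25/13 + 0.245833*0.25 = 0.0824252 GPa^-1
Ex = 12.13 GPa

12.13 GPa


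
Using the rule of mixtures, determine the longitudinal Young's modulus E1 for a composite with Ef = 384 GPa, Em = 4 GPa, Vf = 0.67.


E1 = Ef*Vf + Em*(1-Vf) = 384*0.67 + 4*0.33 = 258.6 GPa

258.6 GPa


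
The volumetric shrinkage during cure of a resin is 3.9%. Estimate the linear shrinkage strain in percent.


Linear shrinkage ≈ vol_shrink/3 = 3.9/3 = 1.3%

1.3%


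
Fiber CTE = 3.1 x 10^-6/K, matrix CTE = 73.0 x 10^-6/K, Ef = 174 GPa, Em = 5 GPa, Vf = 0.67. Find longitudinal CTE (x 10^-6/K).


E1 = Ef*Vf + Em*(1-Vf) = 118.23
alpha_1 = (alpha_f*Ef*Vf + alpha_m*Em*(1-Vf))/E1 = 4.08 x 10^-6/K

4.08 x 10^-6/K


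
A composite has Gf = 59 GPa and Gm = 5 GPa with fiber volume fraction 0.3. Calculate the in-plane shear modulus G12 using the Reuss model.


1/G12 = Vf/Gf + (1-Vf)/Gm = 0.3/59 + 0.7/5
G12 = 6.89 GPa

6.89 GPa


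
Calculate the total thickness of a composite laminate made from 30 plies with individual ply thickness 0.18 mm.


h = n * t_ply = 30 * 0.18 = 5.4 mm

5.4 mm


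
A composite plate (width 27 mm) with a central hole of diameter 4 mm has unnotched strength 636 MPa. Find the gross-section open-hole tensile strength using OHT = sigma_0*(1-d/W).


OHT = sigma_0*(1-d/W) = 636*(1-4/27) = 541.8 MPa

541.8 MPa


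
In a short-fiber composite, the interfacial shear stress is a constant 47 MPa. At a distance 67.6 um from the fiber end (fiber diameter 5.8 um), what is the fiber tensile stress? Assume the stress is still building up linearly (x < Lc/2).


Force balance: sigma_f * (pi*d^2/4) = tau * (pi*d) * x  ->  sigma_f = 4 * tau * x / d
sigma_f = 4 * 47 * 67.6 / 5.8 = 2191.2 MPa

2191.2 MPa


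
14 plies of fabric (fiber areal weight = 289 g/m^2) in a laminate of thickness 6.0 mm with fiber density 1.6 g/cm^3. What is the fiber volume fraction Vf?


Vf = n * FAW / (rho_f * h * 1000) = 14 * 289 / (1.6 * 6.0 * 1000) = 0.4215

0.4215


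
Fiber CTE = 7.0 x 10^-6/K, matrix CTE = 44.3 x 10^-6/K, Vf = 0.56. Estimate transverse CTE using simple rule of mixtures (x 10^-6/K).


alpha_2 = alpha_f*Vf + alpha_m*(1-Vf) = 7.0*0.56 + 44.3*0.44 = 23.4 x 10^-6/K

23.4 x 10^-6/K


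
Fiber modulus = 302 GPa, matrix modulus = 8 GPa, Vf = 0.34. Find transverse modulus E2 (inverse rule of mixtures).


1/E2 = Vf/Ef + (1-Vf)/Em = 0.34/302 + 0.66/8
E2 = 11.96 GPa

11.96 GPa


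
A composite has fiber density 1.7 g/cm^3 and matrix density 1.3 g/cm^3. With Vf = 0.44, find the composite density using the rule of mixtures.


rho_c = rho_f*Vf + rho_m*(1-Vf) = 1.7*0.44 + 1.3*0.56 = 1.476 g/cm^3

1.476 g/cm^3


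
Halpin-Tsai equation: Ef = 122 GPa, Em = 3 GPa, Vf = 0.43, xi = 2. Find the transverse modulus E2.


eta = (Ef/Em - 1)/(Ef/Em + xi) = (40.6667 - 1)/(40.6667 + 2) = 0.9297
E2 = Em*(1+xi*eta*Vf)/(1-eta*Vf) = 8.99 GPa

8.99 GPa


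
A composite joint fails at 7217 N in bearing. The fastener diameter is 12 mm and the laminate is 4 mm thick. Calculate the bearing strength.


sigma_br = F/(d*h) = 7217/(12*4) = 150.4 MPa

150.4 MPa


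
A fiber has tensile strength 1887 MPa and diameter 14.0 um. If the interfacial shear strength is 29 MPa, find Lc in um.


Lc = sigma_f * d / (2 * tau_i) = 1887 * 14.0 / (2 * 29) = 455.5 um

455.5 um


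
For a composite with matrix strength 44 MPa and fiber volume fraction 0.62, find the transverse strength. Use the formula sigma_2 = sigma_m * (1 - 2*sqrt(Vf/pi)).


factor = 1 - 2*sqrt(0.62/pi) = 0.1115
sigma_2 = 44 * 0.1115 = 4.91 MPa

4.91 MPa


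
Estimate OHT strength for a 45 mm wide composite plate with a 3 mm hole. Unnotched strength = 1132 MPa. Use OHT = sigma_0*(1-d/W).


OHT = sigma_0*(1-d/W) = 1132*(1-3/45) = 1056.5 MPa

1056.5 MPa


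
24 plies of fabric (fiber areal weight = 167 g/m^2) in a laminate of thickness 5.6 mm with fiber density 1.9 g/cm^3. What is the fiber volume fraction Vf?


Vf = n * FAW / (rho_f * h * 1000) = 24 * 167 / (1.9 * 5.6 * 1000) = 0.3767

0.3767


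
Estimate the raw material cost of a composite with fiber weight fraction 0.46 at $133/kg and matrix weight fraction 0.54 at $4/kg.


Cost = cost_f*Wf + cost_m*Wm = 133*0.46 + 4*0.54 = $63.34/kg

$63.34/kg


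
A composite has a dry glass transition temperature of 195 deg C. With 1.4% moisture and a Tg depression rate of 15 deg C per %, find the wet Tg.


Tg_wet = Tg_dry - k*moisture = 195 - 15*1.4 = 174.0 deg C

174.0 deg C


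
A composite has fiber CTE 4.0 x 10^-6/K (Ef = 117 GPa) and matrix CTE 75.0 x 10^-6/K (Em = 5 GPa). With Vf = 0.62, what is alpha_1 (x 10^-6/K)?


E1 = Ef*Vf + Em*(1-Vf) = 74.44
alpha_1 = (alpha_f*Ef*Vf + alpha_m*Em*(1-Vf))/E1 = 5.81 x 10^-6/K

5.81 x 10^-6/K


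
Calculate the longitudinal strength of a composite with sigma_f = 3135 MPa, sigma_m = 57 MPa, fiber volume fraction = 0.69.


sigma_1 = sigma_f*Vf + sigma_m*(1-Vf) = 3135*0.69 + 57*0.31 = 2180.8 MPa

2180.8 MPa


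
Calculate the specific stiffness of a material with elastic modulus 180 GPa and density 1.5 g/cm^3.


Specific stiffness = E/rho = 180/1.5 = 120.0 GPa/(g/cm^3)

120.0 GPa/(g/cm^3)


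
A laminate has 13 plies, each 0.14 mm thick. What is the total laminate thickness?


h = n * t_ply = 13 * 0.14 = 1.82 mm

1.82 mm


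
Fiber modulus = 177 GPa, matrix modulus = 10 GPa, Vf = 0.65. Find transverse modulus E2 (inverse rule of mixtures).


1/E2 = Vf/Ef + (1-Vf)/Em = 0.65/177 + 0.35/10
E2 = 25.86 GPa

25.86 GPa


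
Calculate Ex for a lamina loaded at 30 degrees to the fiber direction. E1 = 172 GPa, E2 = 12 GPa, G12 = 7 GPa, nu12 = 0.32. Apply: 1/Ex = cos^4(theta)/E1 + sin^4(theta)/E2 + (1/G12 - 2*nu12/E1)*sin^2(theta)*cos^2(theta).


cos^4(30) = 0.5625, sin^4(30) = 0.0625, sin^2(30)*cos^2(30) = 0.1875
1/G12 - 2*nu12/E1 = 1/7 - 2*0.32/172 = 0.139136 GPa^-1
1/Ex = 0.5625/172 + 0.0625/12 + 0.139136*0.1875 = 0.0345667 GPa^-1
Ex = 28.93 GPa

28.93 GPa


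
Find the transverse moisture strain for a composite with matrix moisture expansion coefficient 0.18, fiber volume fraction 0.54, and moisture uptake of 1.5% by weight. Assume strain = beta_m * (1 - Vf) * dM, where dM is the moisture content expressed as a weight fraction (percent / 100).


dM = 1.5/100 = 0.015
strain = beta_m * (1-Vf) * dM = 0.18 * 0.46 * 0.015 = 0.001242

0.001242


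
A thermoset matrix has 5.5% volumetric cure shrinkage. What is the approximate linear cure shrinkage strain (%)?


Linear shrinkage ≈ vol_shrink/3 = 5.5/3 = 1.833%

1.833%


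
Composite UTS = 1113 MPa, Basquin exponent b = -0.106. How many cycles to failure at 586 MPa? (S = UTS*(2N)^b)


N = 0.5 * (S/UTS)^(1/b) = 0.5 * (586/1113)^(1/-0.106) = 212.4461 cycles

212.4461 cycles


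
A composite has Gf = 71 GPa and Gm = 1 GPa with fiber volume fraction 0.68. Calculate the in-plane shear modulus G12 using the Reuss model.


1/G12 = Vf/Gf + (1-Vf)/Gm = 0.68/71 + 0.32/1
G12 = 3.03 GPa

3.03 GPa


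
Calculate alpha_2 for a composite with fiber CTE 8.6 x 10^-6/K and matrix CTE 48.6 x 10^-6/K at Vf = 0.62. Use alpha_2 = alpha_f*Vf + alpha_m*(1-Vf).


alpha_2 = alpha_f*Vf + alpha_m*(1-Vf) = 8.6*0.62 + 48.6*0.38 = 23.8 x 10^-6/K

23.8 x 10^-6/K


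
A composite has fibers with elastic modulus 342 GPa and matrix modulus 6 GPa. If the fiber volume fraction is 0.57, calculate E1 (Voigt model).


E1 = Ef*Vf + Em*(1-Vf) = 342*0.57 + 6*0.43 = 197.52 GPa

197.52 GPa


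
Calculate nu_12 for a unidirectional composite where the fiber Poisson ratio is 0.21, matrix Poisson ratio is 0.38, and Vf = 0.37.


nu_12 = nu_f*Vf + nu_m*(1-Vf) = 0.21*0.37 + 0.38*0.63 = 0.3171

0.3171


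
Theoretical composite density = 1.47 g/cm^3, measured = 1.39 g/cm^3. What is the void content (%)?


Void% = (rho_theo - rho_actual)/rho_theo * 100 = (1.47 - 1.39)/1.47 * 100 = 5.44%

5.44%


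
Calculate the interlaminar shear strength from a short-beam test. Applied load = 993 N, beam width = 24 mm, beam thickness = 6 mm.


ILSS = 3F/(4bh) = 3*993/(4*24*6) = 5.17 MPa

5.17 MPa


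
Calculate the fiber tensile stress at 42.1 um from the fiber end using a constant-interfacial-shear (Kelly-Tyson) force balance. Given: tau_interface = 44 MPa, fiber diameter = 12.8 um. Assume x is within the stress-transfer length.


Force balance: sigma_f * (pi*d^2/4) = tau * (pi*d) * x  ->  sigma_f = 4 * tau * x / d
sigma_f = 4 * 44 * 42.1 / 12.8 = 578.9 MPa

578.9 MPa


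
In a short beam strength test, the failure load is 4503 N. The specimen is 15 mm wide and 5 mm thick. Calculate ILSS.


ILSS = 3F/(4bh) = 3*4503/(4*15*5) = 45.03 MPa

45.03 MPa


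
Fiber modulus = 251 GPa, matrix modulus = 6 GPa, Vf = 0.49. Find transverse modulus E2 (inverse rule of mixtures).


1/E2 = Vf/Ef + (1-Vf)/Em = 0.49/251 + 0.51/6
E2 = 11.5 GPa

11.5 GPa


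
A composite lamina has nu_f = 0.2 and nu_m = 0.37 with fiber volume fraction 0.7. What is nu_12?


nu_12 = nu_f*Vf + nu_m*(1-Vf) = 0.2*0.7 + 0.37*0.3 = 0.251

0.251


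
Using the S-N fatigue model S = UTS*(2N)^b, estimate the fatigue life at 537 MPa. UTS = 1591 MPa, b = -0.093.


N = 0.5 * (S/UTS)^(1/b) = 0.5 * (537/1591)^(1/-0.093) = 59015.8768 cycles

59015.8768 cycles


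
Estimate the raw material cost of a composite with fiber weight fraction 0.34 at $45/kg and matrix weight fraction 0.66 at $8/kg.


Cost = cost_f*Wf + cost_m*Wm = 45*0.34 + 8*0.66 = $20.58/kg

$20.58/kg


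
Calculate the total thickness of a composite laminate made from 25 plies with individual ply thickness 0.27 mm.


h = n * t_ply = 25 * 0.27 = 6.75 mm

6.75 mm


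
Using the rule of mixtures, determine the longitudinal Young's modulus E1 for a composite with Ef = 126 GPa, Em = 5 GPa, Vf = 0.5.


E1 = Ef*Vf + Em*(1-Vf) = 126*0.5 + 5*0.5 = 65.5 GPa

65.5 GPa


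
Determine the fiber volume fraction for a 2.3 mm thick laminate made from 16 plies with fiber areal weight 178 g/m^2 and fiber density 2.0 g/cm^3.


Vf = n * FAW / (rho_f * h * 1000) = 16 * 178 / (2.0 * 2.3 * 1000) = 0.6191

0.6191


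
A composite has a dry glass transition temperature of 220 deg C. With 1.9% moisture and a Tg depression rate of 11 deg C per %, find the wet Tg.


Tg_wet = Tg_dry - k*moisture = 220 - 11*1.9 = 199.1 deg C

199.1 deg C


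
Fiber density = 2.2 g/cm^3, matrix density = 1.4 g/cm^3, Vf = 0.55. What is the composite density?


rho_c = rho_f*Vf + rho_m*(1-Vf) = 2.2*0.55 + 1.4*0.45 = 1.84 g/cm^3

1.84 g/cm^3


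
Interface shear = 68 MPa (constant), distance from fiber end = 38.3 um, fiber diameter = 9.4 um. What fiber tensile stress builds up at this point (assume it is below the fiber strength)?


Force balance: sigma_f * (pi*d^2/4) = tau * (pi*d) * x  ->  sigma_f = 4 * tau * x / d
sigma_f = 4 * 68 * 38.3 / 9.4 = 1108.3 MPa

1108.3 MPa


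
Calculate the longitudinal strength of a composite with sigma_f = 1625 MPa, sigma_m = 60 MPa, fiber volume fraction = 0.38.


sigma_1 = sigma_f*Vf + sigma_m*(1-Vf) = 1625*0.38 + 60*0.62 = 654.7 MPa

654.7 MPa


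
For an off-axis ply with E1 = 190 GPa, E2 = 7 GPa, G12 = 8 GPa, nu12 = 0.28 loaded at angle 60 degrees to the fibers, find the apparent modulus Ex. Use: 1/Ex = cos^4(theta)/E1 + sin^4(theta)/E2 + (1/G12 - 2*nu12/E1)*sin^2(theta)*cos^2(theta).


cos^4(60) = 0.0625, sin^4(60) = 0.5625, sin^2(60)*cos^2(60) = 0.1875
1/G12 - 2*nu12/E1 = 1/8 - 2*0.28/190 = 0.122053 GPa^-1
1/Ex = 0.0625/190 + 0.5625/7 + 0.122053*0.1875 = 0.103571 GPa^-1
Ex = 9.66 GPa

9.66 GPa


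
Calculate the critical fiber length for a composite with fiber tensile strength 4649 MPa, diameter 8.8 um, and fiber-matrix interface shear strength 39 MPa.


Lc = sigma_f * d / (2 * tau_i) = 4649 * 8.8 / (2 * 39) = 524.5 um

524.5 um


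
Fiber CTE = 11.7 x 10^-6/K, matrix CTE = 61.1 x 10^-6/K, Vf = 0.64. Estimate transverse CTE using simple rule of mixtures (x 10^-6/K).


alpha_2 = alpha_f*Vf + alpha_m*(1-Vf) = 11.7*0.64 + 61.1*0.36 = 29.5 x 10^-6/K

29.5 x 10^-6/K


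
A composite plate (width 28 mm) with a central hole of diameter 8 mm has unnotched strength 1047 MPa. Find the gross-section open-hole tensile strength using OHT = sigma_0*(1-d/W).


OHT = sigma_0*(1-d/W) = 1047*(1-8/28) = 747.9 MPa

747.9 MPa


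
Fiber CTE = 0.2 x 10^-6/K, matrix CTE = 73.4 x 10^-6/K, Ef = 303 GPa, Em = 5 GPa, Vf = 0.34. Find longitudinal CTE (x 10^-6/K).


E1 = Ef*Vf + Em*(1-Vf) = 106.32
alpha_1 = (alpha_f*Ef*Vf + alpha_m*Em*(1-Vf))/E1 = 2.47 x 10^-6/K

2.47 x 10^-6/K


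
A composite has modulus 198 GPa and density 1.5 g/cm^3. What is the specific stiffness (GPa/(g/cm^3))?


Specific stiffness = E/rho = 198/1.5 = 132.0 GPa/(g/cm^3)

132.0 GPa/(g/cm^3)


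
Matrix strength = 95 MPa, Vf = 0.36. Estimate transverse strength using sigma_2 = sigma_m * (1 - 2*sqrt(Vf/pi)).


factor = 1 - 2*sqrt(0.36/pi) = 0.323
sigma_2 = 95 * 0.323 = 30.68 MPa

30.68 MPa


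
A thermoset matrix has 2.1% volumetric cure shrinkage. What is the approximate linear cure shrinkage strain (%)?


Linear shrinkage ≈ vol_shrink/3 = 2.1/3 = 0.7%

0.7%


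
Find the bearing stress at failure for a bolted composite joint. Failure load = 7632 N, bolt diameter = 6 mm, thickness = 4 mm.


sigma_br = F/(d*h) = 7632/(6*4) = 318.0 MPa

318.0 MPa


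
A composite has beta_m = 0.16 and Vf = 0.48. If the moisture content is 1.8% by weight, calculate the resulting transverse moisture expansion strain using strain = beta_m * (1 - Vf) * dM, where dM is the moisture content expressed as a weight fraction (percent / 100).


dM = 1.8/100 = 0.018
strain = beta_m * (1-Vf) * dM = 0.16 * 0.52 * 0.018 = 0.0014976

0.0014976


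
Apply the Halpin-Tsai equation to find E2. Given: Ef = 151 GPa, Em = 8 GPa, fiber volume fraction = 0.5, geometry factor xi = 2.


eta = (Ef/Em - 1)/(Ef/Em + xi) = (18.875 - 1)/(18.875 + 2) = 0.8563
E2 = Em*(1+xi*eta*Vf)/(1-eta*Vf) = 25.97 GPa

25.97 GPa


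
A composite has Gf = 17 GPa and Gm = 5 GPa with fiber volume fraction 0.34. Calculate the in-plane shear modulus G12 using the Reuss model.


1/G12 = Vf/Gf + (1-Vf)/Gm = 0.34/17 + 0.66/5
G12 = 6.58 GPa

6.58 GPa


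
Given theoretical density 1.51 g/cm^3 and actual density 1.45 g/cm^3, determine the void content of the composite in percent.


Void% = (rho_theo - rho_actual)/rho_theo * 100 = (1.51 - 1.45)/1.51 * 100 = 3.97%

3.97%


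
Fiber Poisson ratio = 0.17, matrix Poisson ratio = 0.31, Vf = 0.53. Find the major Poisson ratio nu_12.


nu_12 = nu_f*Vf + nu_m*(1-Vf) = 0.17*0.53 + 0.31*0.47 = 0.2358

0.2358


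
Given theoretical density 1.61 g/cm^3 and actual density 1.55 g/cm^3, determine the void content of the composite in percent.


Void% = (rho_theo - rho_actual)/rho_theo * 100 = (1.61 - 1.55)/1.61 * 100 = 3.73%

3.73%


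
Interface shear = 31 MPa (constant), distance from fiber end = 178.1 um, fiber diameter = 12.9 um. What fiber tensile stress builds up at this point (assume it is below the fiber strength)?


Force balance: sigma_f * (pi*d^2/4) = tau * (pi*d) * x  ->  sigma_f = 4 * tau * x / d
sigma_f = 4 * 31 * 178.1 / 12.9 = 1712.0 MPa

1712.0 MPa


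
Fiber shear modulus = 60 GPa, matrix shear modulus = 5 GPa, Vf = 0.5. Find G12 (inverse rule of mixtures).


1/G12 = Vf/Gf + (1-Vf)/Gm = 0.5/60 + 0.5/5
G12 = 9.23 GPa

9.23 GPa


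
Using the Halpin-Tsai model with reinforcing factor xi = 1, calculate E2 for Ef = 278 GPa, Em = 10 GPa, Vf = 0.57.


eta = (Ef/Em - 1)/(Ef/Em + xi) = (27.8 - 1)/(27.8 + 1) = 0.9306
E2 = Em*(1+xi*eta*Vf)/(1-eta*Vf) = 32.59 GPa

32.59 GPa


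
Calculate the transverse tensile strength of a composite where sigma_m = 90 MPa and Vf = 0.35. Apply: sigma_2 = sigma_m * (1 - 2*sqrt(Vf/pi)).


factor = 1 - 2*sqrt(0.35/pi) = 0.3324
sigma_2 = 90 * 0.3324 = 29.92 MPa

29.92 MPa


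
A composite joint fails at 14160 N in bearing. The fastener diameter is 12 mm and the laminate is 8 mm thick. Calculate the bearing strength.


sigma_br = F/(d*h) = 14160/(12*8) = 147.5 MPa

147.5 MPa


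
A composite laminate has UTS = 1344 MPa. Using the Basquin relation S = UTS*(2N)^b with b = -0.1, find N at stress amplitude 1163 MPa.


N = 0.5 * (S/UTS)^(1/b) = 0.5 * (1163/1344)^(1/-0.1) = 2.1241 cycles

2.1241 cycles


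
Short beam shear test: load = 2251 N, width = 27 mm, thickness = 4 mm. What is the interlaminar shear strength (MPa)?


ILSS = 3F/(4bh) = 3*2251/(4*27*4) = 15.63 MPa

15.63 MPa


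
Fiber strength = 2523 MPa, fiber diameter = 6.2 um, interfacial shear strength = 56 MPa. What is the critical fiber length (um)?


Lc = sigma_f * d / (2 * tau_i) = 2523 * 6.2 / (2 * 56) = 139.7 um

139.7 um


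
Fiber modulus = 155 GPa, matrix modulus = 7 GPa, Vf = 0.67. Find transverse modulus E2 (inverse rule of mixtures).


1/E2 = Vf/Ef + (1-Vf)/Em = 0.67/155 + 0.33/7
E2 = 19.43 GPa

19.43 GPa


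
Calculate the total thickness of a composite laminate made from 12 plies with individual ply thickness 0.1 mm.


h = n * t_ply = 12 * 0.1 = 1.2 mm

1.2 mm


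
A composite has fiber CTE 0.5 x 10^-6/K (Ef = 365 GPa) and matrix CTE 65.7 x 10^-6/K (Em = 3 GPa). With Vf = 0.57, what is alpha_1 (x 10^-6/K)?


E1 = Ef*Vf + Em*(1-Vf) = 209.34
alpha_1 = (alpha_f*Ef*Vf + alpha_m*Em*(1-Vf))/E1 = 0.9 x 10^-6/K

0.9 x 10^-6/K


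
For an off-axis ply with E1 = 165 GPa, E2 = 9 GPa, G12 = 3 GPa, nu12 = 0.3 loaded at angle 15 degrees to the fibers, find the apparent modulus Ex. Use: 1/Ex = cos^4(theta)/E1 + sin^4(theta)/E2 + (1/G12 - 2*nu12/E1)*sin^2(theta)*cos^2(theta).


cos^4(15) = 0.870513, sin^4(15) = 0.004487, sin^2(15)*cos^2(15) = 0.0625
1/G12 - 2*nu12/E1 = 1/3 - 2*0.3/165 = 0.329697 GPa^-1
1/Ex = 0.870513/165 + 0.004487/9 + 0.329697*0.0625 = 0.0263805 GPa^-1
Ex = 37.91 GPa

37.91 GPa


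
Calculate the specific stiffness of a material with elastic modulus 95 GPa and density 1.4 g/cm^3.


Specific stiffness = E/rho = 95/1.4 = 67.9 GPa/(g/cm^3)

67.9 GPa/(g/cm^3)


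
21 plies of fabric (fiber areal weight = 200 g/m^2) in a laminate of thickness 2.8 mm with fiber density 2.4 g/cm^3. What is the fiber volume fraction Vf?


Vf = n * FAW / (rho_f * h * 1000) = 21 * 200 / (2.4 * 2.8 * 1000) = 0.625

0.625


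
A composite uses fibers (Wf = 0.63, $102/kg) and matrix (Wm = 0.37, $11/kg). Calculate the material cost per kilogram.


Cost = cost_f*Wf + cost_m*Wm = 102*0.63 + 11*0.37 = $68.33/kg

$68.33/kg


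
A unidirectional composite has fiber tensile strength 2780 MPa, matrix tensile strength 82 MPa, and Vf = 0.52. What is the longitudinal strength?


sigma_1 = sigma_f*Vf + sigma_m*(1-Vf) = 2780*0.52 + 82*0.48 = 1485.0 MPa

1485.0 MPa


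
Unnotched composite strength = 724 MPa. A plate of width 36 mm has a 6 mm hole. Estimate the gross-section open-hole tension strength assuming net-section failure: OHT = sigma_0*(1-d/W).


OHT = sigma_0*(1-d/W) = 724*(1-6/36) = 603.3 MPa

603.3 MPa


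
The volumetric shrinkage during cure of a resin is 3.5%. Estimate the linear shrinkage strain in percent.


Linear shrinkage ≈ vol_shrink/3 = 3.5/3 = 1.167%

1.167%


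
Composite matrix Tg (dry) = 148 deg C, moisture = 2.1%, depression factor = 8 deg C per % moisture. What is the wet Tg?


Tg_wet = Tg_dry - k*moisture = 148 - 8*2.1 = 131.2 deg C

131.2 deg C


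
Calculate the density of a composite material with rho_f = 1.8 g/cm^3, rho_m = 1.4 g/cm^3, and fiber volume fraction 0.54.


rho_c = rho_f*Vf + rho_m*(1-Vf) = 1.8*0.54 + 1.4*0.46 = 1.616 g/cm^3

1.616 g/cm^3


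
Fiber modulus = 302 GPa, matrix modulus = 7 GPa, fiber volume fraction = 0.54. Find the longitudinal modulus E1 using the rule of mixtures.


E1 = Ef*Vf + Em*(1-Vf) = 302*0.54 + 7*0.46 = 166.3 GPa

166.3 GPa
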